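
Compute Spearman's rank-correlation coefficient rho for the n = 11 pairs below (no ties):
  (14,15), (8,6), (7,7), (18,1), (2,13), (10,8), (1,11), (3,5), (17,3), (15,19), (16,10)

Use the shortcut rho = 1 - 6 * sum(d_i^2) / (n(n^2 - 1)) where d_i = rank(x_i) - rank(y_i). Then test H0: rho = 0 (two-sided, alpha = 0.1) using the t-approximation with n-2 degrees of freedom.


Step 1: Rank x and y separately (midranks; no ties here).
rank(x): 14->7, 8->5, 7->4, 18->11, 2->2, 10->6, 1->1, 3->3, 17->10, 15->8, 16->9
rank(y): 15->10, 6->4, 7->5, 1->1, 13->9, 8->6, 11->8, 5->3, 3->2, 19->11, 10->7
Step 2: d_i = R_x(i) - R_y(i); compute d_i^2.
  (7-10)^2=9, (5-4)^2=1, (4-5)^2=1, (11-1)^2=100, (2-9)^2=49, (6-6)^2=0, (1-8)^2=49, (3-3)^2=0, (10-2)^2=64, (8-11)^2=9, (9-7)^2=4
sum(d^2) = 286.
Step 3: rho = 1 - 6*286 / (11*(11^2 - 1)) = 1 - 1716/1320 = -0.300000.
Step 4: Under H0, t = rho * sqrt((n-2)/(1-rho^2)) = -0.9435 ~ t(9).
Step 5: Two-sided p-value from the t-distribution with 9 df = 0.370083.
Step 6: alpha = 0.1. fail to reject H0.

rho = -0.3000, p = 0.370083, fail to reject H0 at alpha = 0.1.


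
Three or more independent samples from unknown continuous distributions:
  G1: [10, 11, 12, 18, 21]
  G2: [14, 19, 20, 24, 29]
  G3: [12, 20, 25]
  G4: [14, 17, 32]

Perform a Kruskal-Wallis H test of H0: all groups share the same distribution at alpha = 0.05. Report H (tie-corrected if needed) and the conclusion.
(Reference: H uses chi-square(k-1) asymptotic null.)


Step 1: Combine all N = 16 observations and assign midranks.
sorted (value, group, rank): (10,G1,1), (11,G1,2), (12,G1,3.5), (12,G3,3.5), (14,G2,5.5), (14,G4,5.5), (17,G4,7), (18,G1,8), (19,G2,9), (20,G2,10.5), (20,G3,10.5), (21,G1,12), (24,G2,13), (25,G3,14), (29,G2,15), (32,G4,16)
Step 2: Sum ranks within each group.
R_1 = 26.5 (n_1 = 5)
R_2 = 53 (n_2 = 5)
R_3 = 28 (n_3 = 3)
R_4 = 28.5 (n_4 = 3)
Step 3: H = 12/(N(N+1)) * sum(R_i^2/n_i) - 3(N+1)
     = 12/(16*17) * (26.5^2/5 + 53^2/5 + 28^2/3 + 28.5^2/3) - 3*17
     = 0.044118 * 1234.33 - 51
     = 3.455882.
Step 4: Ties present; correction factor C = 1 - 18/(16^3 - 16) = 0.995588. Corrected H = 3.455882 / 0.995588 = 3.471196.
Step 5: Under H0, H ~ chi^2(3); p-value = 0.324517.
Step 6: alpha = 0.05. fail to reject H0.

H = 3.4712, df = 3, p = 0.324517, fail to reject H0.


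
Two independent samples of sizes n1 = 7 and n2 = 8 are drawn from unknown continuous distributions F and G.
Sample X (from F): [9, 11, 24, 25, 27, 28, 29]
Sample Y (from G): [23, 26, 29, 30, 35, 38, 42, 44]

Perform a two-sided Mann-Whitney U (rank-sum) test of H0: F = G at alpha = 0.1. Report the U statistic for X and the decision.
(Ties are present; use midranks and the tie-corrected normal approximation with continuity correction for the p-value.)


Step 1: Combine and sort all 15 observations; assign midranks.
sorted (value, group): (9,X), (11,X), (23,Y), (24,X), (25,X), (26,Y), (27,X), (28,X), (29,X), (29,Y), (30,Y), (35,Y), (38,Y), (42,Y), (44,Y)
ranks: 9->1, 11->2, 23->3, 24->4, 25->5, 26->6, 27->7, 28->8, 29->9.5, 29->9.5, 30->11, 35->12, 38->13, 42->14, 44->15
Step 2: Rank sum for X: R1 = 1 + 2 + 4 + 5 + 7 + 8 + 9.5 = 36.5.
Step 3: U_X = R1 - n1(n1+1)/2 = 36.5 - 7*8/2 = 36.5 - 28 = 8.5.
       U_Y = n1*n2 - U_X = 56 - 8.5 = 47.5.
Step 4: Ties are present, so use the tie-corrected normal approximation (with continuity correction) for the p-value.
Step 5: p-value = 0.027751; compare to alpha = 0.1. reject H0.

U_X = 8.5, p = 0.027751, reject H0 at alpha = 0.1.


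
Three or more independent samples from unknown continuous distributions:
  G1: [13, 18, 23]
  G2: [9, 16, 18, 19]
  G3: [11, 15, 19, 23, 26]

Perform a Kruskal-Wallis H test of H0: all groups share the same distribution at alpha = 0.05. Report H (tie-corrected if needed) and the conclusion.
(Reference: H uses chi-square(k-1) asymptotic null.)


Step 1: Combine all N = 12 observations and assign midranks.
sorted (value, group, rank): (9,G2,1), (11,G3,2), (13,G1,3), (15,G3,4), (16,G2,5), (18,G1,6.5), (18,G2,6.5), (19,G2,8.5), (19,G3,8.5), (23,G1,10.5), (23,G3,10.5), (26,G3,12)
Step 2: Sum ranks within each group.
R_1 = 20 (n_1 = 3)
R_2 = 21 (n_2 = 4)
R_3 = 37 (n_3 = 5)
Step 3: H = 12/(N(N+1)) * sum(R_i^2/n_i) - 3(N+1)
     = 12/(12*13) * (20^2/3 + 21^2/4 + 37^2/5) - 3*13
     = 0.076923 * 517.383 - 39
     = 0.798718.
Step 4: Ties present; correction factor C = 1 - 18/(12^3 - 12) = 0.989510. Corrected H = 0.798718 / 0.989510 = 0.807185.
Step 5: Under H0, H ~ chi^2(2); p-value = 0.667916.
Step 6: alpha = 0.05. fail to reject H0.

H = 0.8072, df = 2, p = 0.667916, fail to reject H0.


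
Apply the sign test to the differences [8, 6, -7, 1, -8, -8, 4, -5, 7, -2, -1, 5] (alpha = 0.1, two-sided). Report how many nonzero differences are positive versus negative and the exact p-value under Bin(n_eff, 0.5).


Step 1: Discard zero differences. Original n = 12; n_eff = number of nonzero differences = 12.
Nonzero differences (with sign): +8, +6, -7, +1, -8, -8, +4, -5, +7, -2, -1, +5
Step 2: Count signs: positive = 6, negative = 6.
Step 3: Under H0: P(positive) = 0.5, so the number of positives S ~ Bin(12, 0.5).
Step 4: Two-sided exact p-value = sum of Bin(12,0.5) probabilities at or below the observed probability = 1.000000.
Step 5: alpha = 0.1. fail to reject H0.

n_eff = 12, pos = 6, neg = 6, p = 1.000000, fail to reject H0.


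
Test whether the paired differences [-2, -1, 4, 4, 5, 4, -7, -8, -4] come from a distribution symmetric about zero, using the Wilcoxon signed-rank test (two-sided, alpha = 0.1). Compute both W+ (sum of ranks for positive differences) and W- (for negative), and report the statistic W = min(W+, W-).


Step 1: Drop any zero differences (none here) and take |d_i|.
|d| = [2, 1, 4, 4, 5, 4, 7, 8, 4]
Step 2: Midrank |d_i| (ties get averaged ranks).
ranks: |2|->2, |1|->1, |4|->4.5, |4|->4.5, |5|->7, |4|->4.5, |7|->8, |8|->9, |4|->4.5
Step 3: Attach original signs; sum ranks with positive sign and with negative sign.
W+ = 4.5 + 4.5 + 7 + 4.5 = 20.5
W- = 2 + 1 + 8 + 9 + 4.5 = 24.5
(Check: W+ + W- = 45 should equal n(n+1)/2 = 45.)
Step 4: Test statistic W = min(W+, W-) = 20.5.
Step 5: Ties in |d|, so use the tie-corrected normal approximation.
        E[W] = n(n+1)/4 = 9*10/4 = 22.5.
        Tie groups: |d|=4 (t=4); sum(t^3 - t) = 60.
        Var[W] = n(n+1)(2n+1)/24 - sum(t^3-t)/48 = 1710/24 - 60/48 = 70.
        z = (W - E[W]) / sqrt(Var[W]) = (20.5 - 22.5) / 8.3666 = -0.2390.
        Two-sided p = 2*Phi(z) = 0.811070.
Step 6: alpha = 0.1. fail to reject H0.

W+ = 20.5, W- = 24.5, W = min = 20.5, p = 0.811070, fail to reject H0.


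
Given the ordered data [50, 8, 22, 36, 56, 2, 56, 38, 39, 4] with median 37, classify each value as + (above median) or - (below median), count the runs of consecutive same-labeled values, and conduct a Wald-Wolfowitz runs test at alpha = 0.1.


Step 1: Compute median = 37; label A = above, B = below.
Labels in order: ABBBABAAAB  (n_A = 5, n_B = 5)
Step 2: Count runs R = 6.
Step 3: Under H0 (random ordering), E[R] = 2*n_A*n_B/(n_A+n_B) + 1 = 2*5*5/10 + 1 = 6.0000.
        Var[R] = 2*n_A*n_B*(2*n_A*n_B - n_A - n_B) / ((n_A+n_B)^2 * (n_A+n_B-1)) = 2000/900 = 2.2222.
        SD[R] = 1.4907.
Step 4: R = E[R], so z = 0 with no continuity correction.
Step 5: Two-sided p-value via normal approximation = 2*(1 - Phi(|z|)) = 1.000000.
Step 6: alpha = 0.1. fail to reject H0.

R = 6, z = 0.0000, p = 1.000000, fail to reject H0.


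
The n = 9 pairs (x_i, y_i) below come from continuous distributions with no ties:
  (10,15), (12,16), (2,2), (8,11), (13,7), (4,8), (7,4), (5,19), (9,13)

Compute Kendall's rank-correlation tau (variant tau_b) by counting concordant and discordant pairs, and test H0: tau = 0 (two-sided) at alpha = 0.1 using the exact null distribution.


Step 1: Enumerate the 36 unordered pairs (i,j) with i<j and classify each by sign(x_j-x_i) * sign(y_j-y_i).
  (1,2):dx=+2,dy=+1->C; (1,3):dx=-8,dy=-13->C; (1,4):dx=-2,dy=-4->C; (1,5):dx=+3,dy=-8->D
  (1,6):dx=-6,dy=-7->C; (1,7):dx=-3,dy=-11->C; (1,8):dx=-5,dy=+4->D; (1,9):dx=-1,dy=-2->C
  (2,3):dx=-10,dy=-14->C; (2,4):dx=-4,dy=-5->C; (2,5):dx=+1,dy=-9->D; (2,6):dx=-8,dy=-8->C
  (2,7):dx=-5,dy=-12->C; (2,8):dx=-7,dy=+3->D; (2,9):dx=-3,dy=-3->C; (3,4):dx=+6,dy=+9->C
  (3,5):dx=+11,dy=+5->C; (3,6):dx=+2,dy=+6->C; (3,7):dx=+5,dy=+2->C; (3,8):dx=+3,dy=+17->C
  (3,9):dx=+7,dy=+11->C; (4,5):dx=+5,dy=-4->D; (4,6):dx=-4,dy=-3->C; (4,7):dx=-1,dy=-7->C
  (4,8):dx=-3,dy=+8->D; (4,9):dx=+1,dy=+2->C; (5,6):dx=-9,dy=+1->D; (5,7):dx=-6,dy=-3->C
  (5,8):dx=-8,dy=+12->D; (5,9):dx=-4,dy=+6->D; (6,7):dx=+3,dy=-4->D; (6,8):dx=+1,dy=+11->C
  (6,9):dx=+5,dy=+5->C; (7,8):dx=-2,dy=+15->D; (7,9):dx=+2,dy=+9->C; (8,9):dx=+4,dy=-6->D
Step 2: C = 24, D = 12, total pairs = 36.
Step 3: tau = (C - D)/(n(n-1)/2) = (24 - 12)/36 = 0.333333.
Step 4: Exact two-sided p-value (enumerate n! = 362880 permutations of y under H0): p = 0.259518.
Step 5: alpha = 0.1. fail to reject H0.

tau_b = 0.3333 (C=24, D=12), p = 0.259518, fail to reject H0.


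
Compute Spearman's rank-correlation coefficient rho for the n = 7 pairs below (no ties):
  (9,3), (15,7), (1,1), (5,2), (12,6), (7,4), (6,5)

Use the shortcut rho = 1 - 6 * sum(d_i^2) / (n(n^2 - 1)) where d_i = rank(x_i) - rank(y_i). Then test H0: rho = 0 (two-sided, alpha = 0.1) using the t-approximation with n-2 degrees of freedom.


Step 1: Rank x and y separately (midranks; no ties here).
rank(x): 9->5, 15->7, 1->1, 5->2, 12->6, 7->4, 6->3
rank(y): 3->3, 7->7, 1->1, 2->2, 6->6, 4->4, 5->5
Step 2: d_i = R_x(i) - R_y(i); compute d_i^2.
  (5-3)^2=4, (7-7)^2=0, (1-1)^2=0, (2-2)^2=0, (6-6)^2=0, (4-4)^2=0, (3-5)^2=4
sum(d^2) = 8.
Step 3: rho = 1 - 6*8 / (7*(7^2 - 1)) = 1 - 48/336 = 0.857143.
Step 4: Under H0, t = rho * sqrt((n-2)/(1-rho^2)) = 3.7210 ~ t(5).
Step 5: Two-sided p-value from the t-distribution with 5 df = 0.013697.
Step 6: alpha = 0.1. reject H0.

rho = 0.8571, p = 0.013697, reject H0 at alpha = 0.1.


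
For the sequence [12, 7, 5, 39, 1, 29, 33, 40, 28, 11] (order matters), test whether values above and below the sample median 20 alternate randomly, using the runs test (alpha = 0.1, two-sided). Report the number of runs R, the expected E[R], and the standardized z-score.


Step 1: Compute median = 20; label A = above, B = below.
Labels in order: BBBABAAAAB  (n_A = 5, n_B = 5)
Step 2: Count runs R = 5.
Step 3: Under H0 (random ordering), E[R] = 2*n_A*n_B/(n_A+n_B) + 1 = 2*5*5/10 + 1 = 6.0000.
        Var[R] = 2*n_A*n_B*(2*n_A*n_B - n_A - n_B) / ((n_A+n_B)^2 * (n_A+n_B-1)) = 2000/900 = 2.2222.
        SD[R] = 1.4907.
Step 4: Continuity-corrected z = (R + 0.5 - E[R]) / SD[R] = (5 + 0.5 - 6.0000) / 1.4907 = -0.3354.
Step 5: Two-sided p-value via normal approximation = 2*(1 - Phi(|z|)) = 0.737316.
Step 6: alpha = 0.1. fail to reject H0.

R = 5, z = -0.3354, p = 0.737316, fail to reject H0.


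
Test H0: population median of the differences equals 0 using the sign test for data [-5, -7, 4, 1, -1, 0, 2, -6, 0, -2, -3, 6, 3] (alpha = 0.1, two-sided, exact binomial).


Step 1: Discard zero differences. Original n = 13; n_eff = number of nonzero differences = 11.
Nonzero differences (with sign): -5, -7, +4, +1, -1, +2, -6, -2, -3, +6, +3
Step 2: Count signs: positive = 5, negative = 6.
Step 3: Under H0: P(positive) = 0.5, so the number of positives S ~ Bin(11, 0.5).
Step 4: Two-sided exact p-value = sum of Bin(11,0.5) probabilities at or below the observed probability = 1.000000.
Step 5: alpha = 0.1. fail to reject H0.

n_eff = 11, pos = 5, neg = 6, p = 1.000000, fail to reject H0.


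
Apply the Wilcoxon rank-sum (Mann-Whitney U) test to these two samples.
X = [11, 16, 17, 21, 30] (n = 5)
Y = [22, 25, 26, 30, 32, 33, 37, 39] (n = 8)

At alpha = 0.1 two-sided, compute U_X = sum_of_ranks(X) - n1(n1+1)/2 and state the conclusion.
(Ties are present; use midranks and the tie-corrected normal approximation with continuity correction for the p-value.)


Step 1: Combine and sort all 13 observations; assign midranks.
sorted (value, group): (11,X), (16,X), (17,X), (21,X), (22,Y), (25,Y), (26,Y), (30,X), (30,Y), (32,Y), (33,Y), (37,Y), (39,Y)
ranks: 11->1, 16->2, 17->3, 21->4, 22->5, 25->6, 26->7, 30->8.5, 30->8.5, 32->10, 33->11, 37->12, 39->13
Step 2: Rank sum for X: R1 = 1 + 2 + 3 + 4 + 8.5 = 18.5.
Step 3: U_X = R1 - n1(n1+1)/2 = 18.5 - 5*6/2 = 18.5 - 15 = 3.5.
       U_Y = n1*n2 - U_X = 40 - 3.5 = 36.5.
Step 4: Ties are present, so use the tie-corrected normal approximation (with continuity correction) for the p-value.
Step 5: p-value = 0.019007; compare to alpha = 0.1. reject H0.

U_X = 3.5, p = 0.019007, reject H0 at alpha = 0.1.


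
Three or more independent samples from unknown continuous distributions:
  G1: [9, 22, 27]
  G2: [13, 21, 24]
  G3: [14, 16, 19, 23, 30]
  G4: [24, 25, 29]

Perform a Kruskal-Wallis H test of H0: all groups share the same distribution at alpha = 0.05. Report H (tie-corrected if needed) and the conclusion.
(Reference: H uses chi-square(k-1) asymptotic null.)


Step 1: Combine all N = 14 observations and assign midranks.
sorted (value, group, rank): (9,G1,1), (13,G2,2), (14,G3,3), (16,G3,4), (19,G3,5), (21,G2,6), (22,G1,7), (23,G3,8), (24,G2,9.5), (24,G4,9.5), (25,G4,11), (27,G1,12), (29,G4,13), (30,G3,14)
Step 2: Sum ranks within each group.
R_1 = 20 (n_1 = 3)
R_2 = 17.5 (n_2 = 3)
R_3 = 34 (n_3 = 5)
R_4 = 33.5 (n_4 = 3)
Step 3: H = 12/(N(N+1)) * sum(R_i^2/n_i) - 3(N+1)
     = 12/(14*15) * (20^2/3 + 17.5^2/3 + 34^2/5 + 33.5^2/3) - 3*15
     = 0.057143 * 840.7 - 45
     = 3.040000.
Step 4: Ties present; correction factor C = 1 - 6/(14^3 - 14) = 0.997802. Corrected H = 3.040000 / 0.997802 = 3.046696.
Step 5: Under H0, H ~ chi^2(3); p-value = 0.384481.
Step 6: alpha = 0.05. fail to reject H0.

H = 3.0467, df = 3, p = 0.384481, fail to reject H0.


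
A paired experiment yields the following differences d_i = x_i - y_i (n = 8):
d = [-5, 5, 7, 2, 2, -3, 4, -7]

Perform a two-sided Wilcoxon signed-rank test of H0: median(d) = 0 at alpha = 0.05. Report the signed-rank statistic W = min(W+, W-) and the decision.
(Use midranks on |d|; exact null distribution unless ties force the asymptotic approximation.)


Step 1: Drop any zero differences (none here) and take |d_i|.
|d| = [5, 5, 7, 2, 2, 3, 4, 7]
Step 2: Midrank |d_i| (ties get averaged ranks).
ranks: |5|->5.5, |5|->5.5, |7|->7.5, |2|->1.5, |2|->1.5, |3|->3, |4|->4, |7|->7.5
Step 3: Attach original signs; sum ranks with positive sign and with negative sign.
W+ = 5.5 + 7.5 + 1.5 + 1.5 + 4 = 20
W- = 5.5 + 3 + 7.5 = 16
(Check: W+ + W- = 36 should equal n(n+1)/2 = 36.)
Step 4: Test statistic W = min(W+, W-) = 16.
Step 5: Ties in |d|, so use the tie-corrected normal approximation.
        E[W] = n(n+1)/4 = 8*9/4 = 18.
        Tie groups: |d|=2 (t=2), |d|=5 (t=2), |d|=7 (t=2); sum(t^3 - t) = 18.
        Var[W] = n(n+1)(2n+1)/24 - sum(t^3-t)/48 = 1224/24 - 18/48 = 50.625.
        z = (W - E[W]) / sqrt(Var[W]) = (16 - 18) / 7.1151 = -0.2811.
        Two-sided p = 2*Phi(z) = 0.778640.
Step 6: alpha = 0.05. fail to reject H0.

W+ = 20, W- = 16, W = min = 16, p = 0.778640, fail to reject H0.


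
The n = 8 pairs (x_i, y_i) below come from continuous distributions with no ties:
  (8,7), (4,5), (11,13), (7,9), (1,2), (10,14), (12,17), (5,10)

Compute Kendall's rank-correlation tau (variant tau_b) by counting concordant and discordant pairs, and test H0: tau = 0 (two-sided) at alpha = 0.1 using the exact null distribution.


Step 1: Enumerate the 28 unordered pairs (i,j) with i<j and classify each by sign(x_j-x_i) * sign(y_j-y_i).
  (1,2):dx=-4,dy=-2->C; (1,3):dx=+3,dy=+6->C; (1,4):dx=-1,dy=+2->D; (1,5):dx=-7,dy=-5->C
  (1,6):dx=+2,dy=+7->C; (1,7):dx=+4,dy=+10->C; (1,8):dx=-3,dy=+3->D; (2,3):dx=+7,dy=+8->C
  (2,4):dx=+3,dy=+4->C; (2,5):dx=-3,dy=-3->C; (2,6):dx=+6,dy=+9->C; (2,7):dx=+8,dy=+12->C
  (2,8):dx=+1,dy=+5->C; (3,4):dx=-4,dy=-4->C; (3,5):dx=-10,dy=-11->C; (3,6):dx=-1,dy=+1->D
  (3,7):dx=+1,dy=+4->C; (3,8):dx=-6,dy=-3->C; (4,5):dx=-6,dy=-7->C; (4,6):dx=+3,dy=+5->C
  (4,7):dx=+5,dy=+8->C; (4,8):dx=-2,dy=+1->D; (5,6):dx=+9,dy=+12->C; (5,7):dx=+11,dy=+15->C
  (5,8):dx=+4,dy=+8->C; (6,7):dx=+2,dy=+3->C; (6,8):dx=-5,dy=-4->C; (7,8):dx=-7,dy=-7->C
Step 2: C = 24, D = 4, total pairs = 28.
Step 3: tau = (C - D)/(n(n-1)/2) = (24 - 4)/28 = 0.714286.
Step 4: Exact two-sided p-value (enumerate n! = 40320 permutations of y under H0): p = 0.014137.
Step 5: alpha = 0.1. reject H0.

tau_b = 0.7143 (C=24, D=4), p = 0.014137, reject H0.


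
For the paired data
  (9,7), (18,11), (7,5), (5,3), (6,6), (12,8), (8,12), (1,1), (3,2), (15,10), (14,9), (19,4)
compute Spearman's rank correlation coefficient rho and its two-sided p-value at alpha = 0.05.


Step 1: Rank x and y separately (midranks; no ties here).
rank(x): 9->7, 18->11, 7->5, 5->3, 6->4, 12->8, 8->6, 1->1, 3->2, 15->10, 14->9, 19->12
rank(y): 7->7, 11->11, 5->5, 3->3, 6->6, 8->8, 12->12, 1->1, 2->2, 10->10, 9->9, 4->4
Step 2: d_i = R_x(i) - R_y(i); compute d_i^2.
  (7-7)^2=0, (11-11)^2=0, (5-5)^2=0, (3-3)^2=0, (4-6)^2=4, (8-8)^2=0, (6-12)^2=36, (1-1)^2=0, (2-2)^2=0, (10-10)^2=0, (9-9)^2=0, (12-4)^2=64
sum(d^2) = 104.
Step 3: rho = 1 - 6*104 / (12*(12^2 - 1)) = 1 - 624/1716 = 0.636364.
Step 4: Under H0, t = rho * sqrt((n-2)/(1-rho^2)) = 2.6087 ~ t(10).
Step 5: Two-sided p-value from the t-distribution with 10 df = 0.026097.
Step 6: alpha = 0.05. reject H0.

rho = 0.6364, p = 0.026097, reject H0 at alpha = 0.05.


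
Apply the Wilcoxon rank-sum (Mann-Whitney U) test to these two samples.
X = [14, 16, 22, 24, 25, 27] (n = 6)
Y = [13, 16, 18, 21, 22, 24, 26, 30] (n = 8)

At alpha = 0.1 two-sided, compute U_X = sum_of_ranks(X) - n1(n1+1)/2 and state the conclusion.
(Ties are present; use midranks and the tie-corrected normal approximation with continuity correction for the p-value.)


Step 1: Combine and sort all 14 observations; assign midranks.
sorted (value, group): (13,Y), (14,X), (16,X), (16,Y), (18,Y), (21,Y), (22,X), (22,Y), (24,X), (24,Y), (25,X), (26,Y), (27,X), (30,Y)
ranks: 13->1, 14->2, 16->3.5, 16->3.5, 18->5, 21->6, 22->7.5, 22->7.5, 24->9.5, 24->9.5, 25->11, 26->12, 27->13, 30->14
Step 2: Rank sum for X: R1 = 2 + 3.5 + 7.5 + 9.5 + 11 + 13 = 46.5.
Step 3: U_X = R1 - n1(n1+1)/2 = 46.5 - 6*7/2 = 46.5 - 21 = 25.5.
       U_Y = n1*n2 - U_X = 48 - 25.5 = 22.5.
Step 4: Ties are present, so use the tie-corrected normal approximation (with continuity correction) for the p-value.
Step 5: p-value = 0.896941; compare to alpha = 0.1. fail to reject H0.

U_X = 25.5, p = 0.896941, fail to reject H0 at alpha = 0.1.


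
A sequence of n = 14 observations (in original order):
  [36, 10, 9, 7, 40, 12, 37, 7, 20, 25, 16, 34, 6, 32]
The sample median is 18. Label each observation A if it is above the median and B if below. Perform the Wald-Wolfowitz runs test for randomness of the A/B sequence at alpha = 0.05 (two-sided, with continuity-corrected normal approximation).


Step 1: Compute median = 18; label A = above, B = below.
Labels in order: ABBBABABAABABA  (n_A = 7, n_B = 7)
Step 2: Count runs R = 11.
Step 3: Under H0 (random ordering), E[R] = 2*n_A*n_B/(n_A+n_B) + 1 = 2*7*7/14 + 1 = 8.0000.
        Var[R] = 2*n_A*n_B*(2*n_A*n_B - n_A - n_B) / ((n_A+n_B)^2 * (n_A+n_B-1)) = 8232/2548 = 3.2308.
        SD[R] = 1.7974.
Step 4: Continuity-corrected z = (R - 0.5 - E[R]) / SD[R] = (11 - 0.5 - 8.0000) / 1.7974 = 1.3909.
Step 5: Two-sided p-value via normal approximation = 2*(1 - Phi(|z|)) = 0.164264.
Step 6: alpha = 0.05. fail to reject H0.

R = 11, z = 1.3909, p = 0.164264, fail to reject H0.


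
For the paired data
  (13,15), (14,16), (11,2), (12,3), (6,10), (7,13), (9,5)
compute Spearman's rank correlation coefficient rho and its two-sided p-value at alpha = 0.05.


Step 1: Rank x and y separately (midranks; no ties here).
rank(x): 13->6, 14->7, 11->4, 12->5, 6->1, 7->2, 9->3
rank(y): 15->6, 16->7, 2->1, 3->2, 10->4, 13->5, 5->3
Step 2: d_i = R_x(i) - R_y(i); compute d_i^2.
  (6-6)^2=0, (7-7)^2=0, (4-1)^2=9, (5-2)^2=9, (1-4)^2=9, (2-5)^2=9, (3-3)^2=0
sum(d^2) = 36.
Step 3: rho = 1 - 6*36 / (7*(7^2 - 1)) = 1 - 216/336 = 0.357143.
Step 4: Under H0, t = rho * sqrt((n-2)/(1-rho^2)) = 0.8550 ~ t(5).
Step 5: Two-sided p-value from the t-distribution with 5 df = 0.431611.
Step 6: alpha = 0.05. fail to reject H0.

rho = 0.3571, p = 0.431611, fail to reject H0 at alpha = 0.05.


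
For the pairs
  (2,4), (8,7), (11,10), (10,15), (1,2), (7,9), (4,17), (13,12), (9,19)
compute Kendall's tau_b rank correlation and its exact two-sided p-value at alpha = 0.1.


Step 1: Enumerate the 36 unordered pairs (i,j) with i<j and classify each by sign(x_j-x_i) * sign(y_j-y_i).
  (1,2):dx=+6,dy=+3->C; (1,3):dx=+9,dy=+6->C; (1,4):dx=+8,dy=+11->C; (1,5):dx=-1,dy=-2->C
  (1,6):dx=+5,dy=+5->C; (1,7):dx=+2,dy=+13->C; (1,8):dx=+11,dy=+8->C; (1,9):dx=+7,dy=+15->C
  (2,3):dx=+3,dy=+3->C; (2,4):dx=+2,dy=+8->C; (2,5):dx=-7,dy=-5->C; (2,6):dx=-1,dy=+2->D
  (2,7):dx=-4,dy=+10->D; (2,8):dx=+5,dy=+5->C; (2,9):dx=+1,dy=+12->C; (3,4):dx=-1,dy=+5->D
  (3,5):dx=-10,dy=-8->C; (3,6):dx=-4,dy=-1->C; (3,7):dx=-7,dy=+7->D; (3,8):dx=+2,dy=+2->C
  (3,9):dx=-2,dy=+9->D; (4,5):dx=-9,dy=-13->C; (4,6):dx=-3,dy=-6->C; (4,7):dx=-6,dy=+2->D
  (4,8):dx=+3,dy=-3->D; (4,9):dx=-1,dy=+4->D; (5,6):dx=+6,dy=+7->C; (5,7):dx=+3,dy=+15->C
  (5,8):dx=+12,dy=+10->C; (5,9):dx=+8,dy=+17->C; (6,7):dx=-3,dy=+8->D; (6,8):dx=+6,dy=+3->C
  (6,9):dx=+2,dy=+10->C; (7,8):dx=+9,dy=-5->D; (7,9):dx=+5,dy=+2->C; (8,9):dx=-4,dy=+7->D
Step 2: C = 25, D = 11, total pairs = 36.
Step 3: tau = (C - D)/(n(n-1)/2) = (25 - 11)/36 = 0.388889.
Step 4: Exact two-sided p-value (enumerate n! = 362880 permutations of y under H0): p = 0.180181.
Step 5: alpha = 0.1. fail to reject H0.

tau_b = 0.3889 (C=25, D=11), p = 0.180181, fail to reject H0.


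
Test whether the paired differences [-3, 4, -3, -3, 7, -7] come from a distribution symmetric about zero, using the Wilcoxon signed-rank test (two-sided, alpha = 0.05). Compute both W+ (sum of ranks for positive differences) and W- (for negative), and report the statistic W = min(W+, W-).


Step 1: Drop any zero differences (none here) and take |d_i|.
|d| = [3, 4, 3, 3, 7, 7]
Step 2: Midrank |d_i| (ties get averaged ranks).
ranks: |3|->2, |4|->4, |3|->2, |3|->2, |7|->5.5, |7|->5.5
Step 3: Attach original signs; sum ranks with positive sign and with negative sign.
W+ = 4 + 5.5 = 9.5
W- = 2 + 2 + 2 + 5.5 = 11.5
(Check: W+ + W- = 21 should equal n(n+1)/2 = 21.)
Step 4: Test statistic W = min(W+, W-) = 9.5.
Step 5: Ties in |d|, so use the tie-corrected normal approximation.
        E[W] = n(n+1)/4 = 6*7/4 = 10.5.
        Tie groups: |d|=3 (t=3), |d|=7 (t=2); sum(t^3 - t) = 30.
        Var[W] = n(n+1)(2n+1)/24 - sum(t^3-t)/48 = 546/24 - 30/48 = 22.125.
        z = (W - E[W]) / sqrt(Var[W]) = (9.5 - 10.5) / 4.7037 = -0.2126.
        Two-sided p = 2*Phi(z) = 0.831641.
Step 6: alpha = 0.05. fail to reject H0.

W+ = 9.5, W- = 11.5, W = min = 9.5, p = 0.831641, fail to reject H0.


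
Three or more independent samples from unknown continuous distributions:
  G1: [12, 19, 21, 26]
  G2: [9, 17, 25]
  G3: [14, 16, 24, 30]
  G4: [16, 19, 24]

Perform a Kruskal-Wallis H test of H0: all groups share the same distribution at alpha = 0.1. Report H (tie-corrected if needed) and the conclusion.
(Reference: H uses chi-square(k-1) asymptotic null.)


Step 1: Combine all N = 14 observations and assign midranks.
sorted (value, group, rank): (9,G2,1), (12,G1,2), (14,G3,3), (16,G3,4.5), (16,G4,4.5), (17,G2,6), (19,G1,7.5), (19,G4,7.5), (21,G1,9), (24,G3,10.5), (24,G4,10.5), (25,G2,12), (26,G1,13), (30,G3,14)
Step 2: Sum ranks within each group.
R_1 = 31.5 (n_1 = 4)
R_2 = 19 (n_2 = 3)
R_3 = 32 (n_3 = 4)
R_4 = 22.5 (n_4 = 3)
Step 3: H = 12/(N(N+1)) * sum(R_i^2/n_i) - 3(N+1)
     = 12/(14*15) * (31.5^2/4 + 19^2/3 + 32^2/4 + 22.5^2/3) - 3*15
     = 0.057143 * 793.146 - 45
     = 0.322619.
Step 4: Ties present; correction factor C = 1 - 18/(14^3 - 14) = 0.993407. Corrected H = 0.322619 / 0.993407 = 0.324760.
Step 5: Under H0, H ~ chi^2(3); p-value = 0.955306.
Step 6: alpha = 0.1. fail to reject H0.

H = 0.3248, df = 3, p = 0.955306, fail to reject H0.


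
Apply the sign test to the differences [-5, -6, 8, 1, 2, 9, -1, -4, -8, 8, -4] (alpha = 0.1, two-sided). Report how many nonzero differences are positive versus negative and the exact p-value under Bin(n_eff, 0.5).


Step 1: Discard zero differences. Original n = 11; n_eff = number of nonzero differences = 11.
Nonzero differences (with sign): -5, -6, +8, +1, +2, +9, -1, -4, -8, +8, -4
Step 2: Count signs: positive = 5, negative = 6.
Step 3: Under H0: P(positive) = 0.5, so the number of positives S ~ Bin(11, 0.5).
Step 4: Two-sided exact p-value = sum of Bin(11,0.5) probabilities at or below the observed probability = 1.000000.
Step 5: alpha = 0.1. fail to reject H0.

n_eff = 11, pos = 5, neg = 6, p = 1.000000, fail to reject H0.


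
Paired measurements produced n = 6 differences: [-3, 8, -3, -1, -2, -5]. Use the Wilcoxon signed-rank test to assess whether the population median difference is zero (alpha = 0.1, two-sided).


Step 1: Drop any zero differences (none here) and take |d_i|.
|d| = [3, 8, 3, 1, 2, 5]
Step 2: Midrank |d_i| (ties get averaged ranks).
ranks: |3|->3.5, |8|->6, |3|->3.5, |1|->1, |2|->2, |5|->5
Step 3: Attach original signs; sum ranks with positive sign and with negative sign.
W+ = 6 = 6
W- = 3.5 + 3.5 + 1 + 2 + 5 = 15
(Check: W+ + W- = 21 should equal n(n+1)/2 = 21.)
Step 4: Test statistic W = min(W+, W-) = 6.
Step 5: Ties in |d|, so use the tie-corrected normal approximation.
        E[W] = n(n+1)/4 = 6*7/4 = 10.5.
        Tie groups: |d|=3 (t=2); sum(t^3 - t) = 6.
        Var[W] = n(n+1)(2n+1)/24 - sum(t^3-t)/48 = 546/24 - 6/48 = 22.625.
        z = (W - E[W]) / sqrt(Var[W]) = (6 - 10.5) / 4.7566 = -0.9461.
        Two-sided p = 2*Phi(z) = 0.344118.
Step 6: alpha = 0.1. fail to reject H0.

W+ = 6, W- = 15, W = min = 6, p = 0.344118, fail to reject H0.


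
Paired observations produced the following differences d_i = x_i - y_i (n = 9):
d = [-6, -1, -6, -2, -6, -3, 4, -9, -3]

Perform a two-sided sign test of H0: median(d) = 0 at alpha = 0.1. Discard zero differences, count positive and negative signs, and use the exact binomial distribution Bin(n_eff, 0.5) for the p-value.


Step 1: Discard zero differences. Original n = 9; n_eff = number of nonzero differences = 9.
Nonzero differences (with sign): -6, -1, -6, -2, -6, -3, +4, -9, -3
Step 2: Count signs: positive = 1, negative = 8.
Step 3: Under H0: P(positive) = 0.5, so the number of positives S ~ Bin(9, 0.5).
Step 4: Two-sided exact p-value = sum of Bin(9,0.5) probabilities at or below the observed probability = 0.039062.
Step 5: alpha = 0.1. reject H0.

n_eff = 9, pos = 1, neg = 8, p = 0.039062, reject H0.


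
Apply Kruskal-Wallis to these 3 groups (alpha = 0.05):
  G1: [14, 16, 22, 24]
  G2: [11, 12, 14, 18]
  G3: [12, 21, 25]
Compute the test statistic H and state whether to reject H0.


Step 1: Combine all N = 11 observations and assign midranks.
sorted (value, group, rank): (11,G2,1), (12,G2,2.5), (12,G3,2.5), (14,G1,4.5), (14,G2,4.5), (16,G1,6), (18,G2,7), (21,G3,8), (22,G1,9), (24,G1,10), (25,G3,11)
Step 2: Sum ranks within each group.
R_1 = 29.5 (n_1 = 4)
R_2 = 15 (n_2 = 4)
R_3 = 21.5 (n_3 = 3)
Step 3: H = 12/(N(N+1)) * sum(R_i^2/n_i) - 3(N+1)
     = 12/(11*12) * (29.5^2/4 + 15^2/4 + 21.5^2/3) - 3*12
     = 0.090909 * 427.896 - 36
     = 2.899621.
Step 4: Ties present; correction factor C = 1 - 12/(11^3 - 11) = 0.990909. Corrected H = 2.899621 / 0.990909 = 2.926223.
Step 5: Under H0, H ~ chi^2(2); p-value = 0.231515.
Step 6: alpha = 0.05. fail to reject H0.

H = 2.9262, df = 2, p = 0.231515, fail to reject H0.


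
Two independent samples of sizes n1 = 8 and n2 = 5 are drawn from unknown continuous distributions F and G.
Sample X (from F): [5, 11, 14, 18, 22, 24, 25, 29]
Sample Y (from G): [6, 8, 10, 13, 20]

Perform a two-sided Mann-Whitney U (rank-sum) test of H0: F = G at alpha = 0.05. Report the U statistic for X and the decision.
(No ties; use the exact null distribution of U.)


Step 1: Combine and sort all 13 observations; assign midranks.
sorted (value, group): (5,X), (6,Y), (8,Y), (10,Y), (11,X), (13,Y), (14,X), (18,X), (20,Y), (22,X), (24,X), (25,X), (29,X)
ranks: 5->1, 6->2, 8->3, 10->4, 11->5, 13->6, 14->7, 18->8, 20->9, 22->10, 24->11, 25->12, 29->13
Step 2: Rank sum for X: R1 = 1 + 5 + 7 + 8 + 10 + 11 + 12 + 13 = 67.
Step 3: U_X = R1 - n1(n1+1)/2 = 67 - 8*9/2 = 67 - 36 = 31.
       U_Y = n1*n2 - U_X = 40 - 31 = 9.
Step 4: No ties, so the exact null distribution of U (based on enumerating the C(13,8) = 1287 equally likely rank assignments) gives the two-sided p-value.
Step 5: p-value = 0.127428; compare to alpha = 0.05. fail to reject H0.

U_X = 31, p = 0.127428, fail to reject H0 at alpha = 0.05.


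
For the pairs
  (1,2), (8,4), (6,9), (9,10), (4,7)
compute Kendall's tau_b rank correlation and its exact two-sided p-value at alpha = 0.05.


Step 1: Enumerate the 10 unordered pairs (i,j) with i<j and classify each by sign(x_j-x_i) * sign(y_j-y_i).
  (1,2):dx=+7,dy=+2->C; (1,3):dx=+5,dy=+7->C; (1,4):dx=+8,dy=+8->C; (1,5):dx=+3,dy=+5->C
  (2,3):dx=-2,dy=+5->D; (2,4):dx=+1,dy=+6->C; (2,5):dx=-4,dy=+3->D; (3,4):dx=+3,dy=+1->C
  (3,5):dx=-2,dy=-2->C; (4,5):dx=-5,dy=-3->C
Step 2: C = 8, D = 2, total pairs = 10.
Step 3: tau = (C - D)/(n(n-1)/2) = (8 - 2)/10 = 0.600000.
Step 4: Exact two-sided p-value (enumerate n! = 120 permutations of y under H0): p = 0.233333.
Step 5: alpha = 0.05. fail to reject H0.

tau_b = 0.6000 (C=8, D=2), p = 0.233333, fail to reject H0.


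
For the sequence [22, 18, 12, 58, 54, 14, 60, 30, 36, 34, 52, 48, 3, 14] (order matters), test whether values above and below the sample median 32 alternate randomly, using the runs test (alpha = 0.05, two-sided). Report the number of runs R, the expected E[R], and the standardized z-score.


Step 1: Compute median = 32; label A = above, B = below.
Labels in order: BBBAABABAAAABB  (n_A = 7, n_B = 7)
Step 2: Count runs R = 7.
Step 3: Under H0 (random ordering), E[R] = 2*n_A*n_B/(n_A+n_B) + 1 = 2*7*7/14 + 1 = 8.0000.
        Var[R] = 2*n_A*n_B*(2*n_A*n_B - n_A - n_B) / ((n_A+n_B)^2 * (n_A+n_B-1)) = 8232/2548 = 3.2308.
        SD[R] = 1.7974.
Step 4: Continuity-corrected z = (R + 0.5 - E[R]) / SD[R] = (7 + 0.5 - 8.0000) / 1.7974 = -0.2782.
Step 5: Two-sided p-value via normal approximation = 2*(1 - Phi(|z|)) = 0.780879.
Step 6: alpha = 0.05. fail to reject H0.

R = 7, z = -0.2782, p = 0.780879, fail to reject H0.


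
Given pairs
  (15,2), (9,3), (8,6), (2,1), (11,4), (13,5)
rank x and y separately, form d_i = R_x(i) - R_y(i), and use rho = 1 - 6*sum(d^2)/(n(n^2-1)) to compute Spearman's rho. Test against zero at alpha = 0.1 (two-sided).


Step 1: Rank x and y separately (midranks; no ties here).
rank(x): 15->6, 9->3, 8->2, 2->1, 11->4, 13->5
rank(y): 2->2, 3->3, 6->6, 1->1, 4->4, 5->5
Step 2: d_i = R_x(i) - R_y(i); compute d_i^2.
  (6-2)^2=16, (3-3)^2=0, (2-6)^2=16, (1-1)^2=0, (4-4)^2=0, (5-5)^2=0
sum(d^2) = 32.
Step 3: rho = 1 - 6*32 / (6*(6^2 - 1)) = 1 - 192/210 = 0.085714.
Step 4: Under H0, t = rho * sqrt((n-2)/(1-rho^2)) = 0.1721 ~ t(4).
Step 5: Two-sided p-value from the t-distribution with 4 df = 0.871743.
Step 6: alpha = 0.1. fail to reject H0.

rho = 0.0857, p = 0.871743, fail to reject H0 at alpha = 0.1.


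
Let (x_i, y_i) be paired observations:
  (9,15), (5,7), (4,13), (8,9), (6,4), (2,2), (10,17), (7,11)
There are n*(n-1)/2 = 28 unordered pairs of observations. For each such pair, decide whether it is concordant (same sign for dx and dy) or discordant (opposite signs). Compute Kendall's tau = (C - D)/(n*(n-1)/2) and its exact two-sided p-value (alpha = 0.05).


Step 1: Enumerate the 28 unordered pairs (i,j) with i<j and classify each by sign(x_j-x_i) * sign(y_j-y_i).
  (1,2):dx=-4,dy=-8->C; (1,3):dx=-5,dy=-2->C; (1,4):dx=-1,dy=-6->C; (1,5):dx=-3,dy=-11->C
  (1,6):dx=-7,dy=-13->C; (1,7):dx=+1,dy=+2->C; (1,8):dx=-2,dy=-4->C; (2,3):dx=-1,dy=+6->D
  (2,4):dx=+3,dy=+2->C; (2,5):dx=+1,dy=-3->D; (2,6):dx=-3,dy=-5->C; (2,7):dx=+5,dy=+10->C
  (2,8):dx=+2,dy=+4->C; (3,4):dx=+4,dy=-4->D; (3,5):dx=+2,dy=-9->D; (3,6):dx=-2,dy=-11->C
  (3,7):dx=+6,dy=+4->C; (3,8):dx=+3,dy=-2->D; (4,5):dx=-2,dy=-5->C; (4,6):dx=-6,dy=-7->C
  (4,7):dx=+2,dy=+8->C; (4,8):dx=-1,dy=+2->D; (5,6):dx=-4,dy=-2->C; (5,7):dx=+4,dy=+13->C
  (5,8):dx=+1,dy=+7->C; (6,7):dx=+8,dy=+15->C; (6,8):dx=+5,dy=+9->C; (7,8):dx=-3,dy=-6->C
Step 2: C = 22, D = 6, total pairs = 28.
Step 3: tau = (C - D)/(n(n-1)/2) = (22 - 6)/28 = 0.571429.
Step 4: Exact two-sided p-value (enumerate n! = 40320 permutations of y under H0): p = 0.061012.
Step 5: alpha = 0.05. fail to reject H0.

tau_b = 0.5714 (C=22, D=6), p = 0.061012, fail to reject H0.


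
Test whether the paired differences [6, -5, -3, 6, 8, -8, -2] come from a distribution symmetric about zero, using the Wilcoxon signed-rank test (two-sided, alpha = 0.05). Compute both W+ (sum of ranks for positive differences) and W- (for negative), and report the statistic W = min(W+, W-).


Step 1: Drop any zero differences (none here) and take |d_i|.
|d| = [6, 5, 3, 6, 8, 8, 2]
Step 2: Midrank |d_i| (ties get averaged ranks).
ranks: |6|->4.5, |5|->3, |3|->2, |6|->4.5, |8|->6.5, |8|->6.5, |2|->1
Step 3: Attach original signs; sum ranks with positive sign and with negative sign.
W+ = 4.5 + 4.5 + 6.5 = 15.5
W- = 3 + 2 + 6.5 + 1 = 12.5
(Check: W+ + W- = 28 should equal n(n+1)/2 = 28.)
Step 4: Test statistic W = min(W+, W-) = 12.5.
Step 5: Ties in |d|, so use the tie-corrected normal approximation.
        E[W] = n(n+1)/4 = 7*8/4 = 14.
        Tie groups: |d|=6 (t=2), |d|=8 (t=2); sum(t^3 - t) = 12.
        Var[W] = n(n+1)(2n+1)/24 - sum(t^3-t)/48 = 840/24 - 12/48 = 34.75.
        z = (W - E[W]) / sqrt(Var[W]) = (12.5 - 14) / 5.8949 = -0.2545.
        Two-sided p = 2*Phi(z) = 0.799143.
Step 6: alpha = 0.05. fail to reject H0.

W+ = 15.5, W- = 12.5, W = min = 12.5, p = 0.799143, fail to reject H0.


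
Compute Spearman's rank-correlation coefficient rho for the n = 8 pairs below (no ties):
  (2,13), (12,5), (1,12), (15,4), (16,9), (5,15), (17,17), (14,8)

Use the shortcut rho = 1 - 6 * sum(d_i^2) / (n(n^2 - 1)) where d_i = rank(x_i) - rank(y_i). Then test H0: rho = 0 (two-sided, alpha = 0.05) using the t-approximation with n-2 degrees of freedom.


Step 1: Rank x and y separately (midranks; no ties here).
rank(x): 2->2, 12->4, 1->1, 15->6, 16->7, 5->3, 17->8, 14->5
rank(y): 13->6, 5->2, 12->5, 4->1, 9->4, 15->7, 17->8, 8->3
Step 2: d_i = R_x(i) - R_y(i); compute d_i^2.
  (2-6)^2=16, (4-2)^2=4, (1-5)^2=16, (6-1)^2=25, (7-4)^2=9, (3-7)^2=16, (8-8)^2=0, (5-3)^2=4
sum(d^2) = 90.
Step 3: rho = 1 - 6*90 / (8*(8^2 - 1)) = 1 - 540/504 = -0.071429.
Step 4: Under H0, t = rho * sqrt((n-2)/(1-rho^2)) = -0.1754 ~ t(6).
Step 5: Two-sided p-value from the t-distribution with 6 df = 0.866526.
Step 6: alpha = 0.05. fail to reject H0.

rho = -0.0714, p = 0.866526, fail to reject H0 at alpha = 0.05.


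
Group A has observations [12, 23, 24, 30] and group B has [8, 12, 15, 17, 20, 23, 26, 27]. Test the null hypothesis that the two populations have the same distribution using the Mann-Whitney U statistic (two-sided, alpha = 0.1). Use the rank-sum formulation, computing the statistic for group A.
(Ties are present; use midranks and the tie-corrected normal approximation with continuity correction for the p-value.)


Step 1: Combine and sort all 12 observations; assign midranks.
sorted (value, group): (8,Y), (12,X), (12,Y), (15,Y), (17,Y), (20,Y), (23,X), (23,Y), (24,X), (26,Y), (27,Y), (30,X)
ranks: 8->1, 12->2.5, 12->2.5, 15->4, 17->5, 20->6, 23->7.5, 23->7.5, 24->9, 26->10, 27->11, 30->12
Step 2: Rank sum for X: R1 = 2.5 + 7.5 + 9 + 12 = 31.
Step 3: U_X = R1 - n1(n1+1)/2 = 31 - 4*5/2 = 31 - 10 = 21.
       U_Y = n1*n2 - U_X = 32 - 21 = 11.
Step 4: Ties are present, so use the tie-corrected normal approximation (with continuity correction) for the p-value.
Step 5: p-value = 0.443097; compare to alpha = 0.1. fail to reject H0.

U_X = 21, p = 0.443097, fail to reject H0 at alpha = 0.1.


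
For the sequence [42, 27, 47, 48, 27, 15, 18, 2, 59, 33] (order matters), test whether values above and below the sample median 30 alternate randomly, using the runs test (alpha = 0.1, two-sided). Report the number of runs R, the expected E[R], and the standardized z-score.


Step 1: Compute median = 30; label A = above, B = below.
Labels in order: ABAABBBBAA  (n_A = 5, n_B = 5)
Step 2: Count runs R = 5.
Step 3: Under H0 (random ordering), E[R] = 2*n_A*n_B/(n_A+n_B) + 1 = 2*5*5/10 + 1 = 6.0000.
        Var[R] = 2*n_A*n_B*(2*n_A*n_B - n_A - n_B) / ((n_A+n_B)^2 * (n_A+n_B-1)) = 2000/900 = 2.2222.
        SD[R] = 1.4907.
Step 4: Continuity-corrected z = (R + 0.5 - E[R]) / SD[R] = (5 + 0.5 - 6.0000) / 1.4907 = -0.3354.
Step 5: Two-sided p-value via normal approximation = 2*(1 - Phi(|z|)) = 0.737316.
Step 6: alpha = 0.1. fail to reject H0.

R = 5, z = -0.3354, p = 0.737316, fail to reject H0.


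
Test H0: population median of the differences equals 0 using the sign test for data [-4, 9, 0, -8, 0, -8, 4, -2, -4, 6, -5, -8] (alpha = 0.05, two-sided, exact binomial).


Step 1: Discard zero differences. Original n = 12; n_eff = number of nonzero differences = 10.
Nonzero differences (with sign): -4, +9, -8, -8, +4, -2, -4, +6, -5, -8
Step 2: Count signs: positive = 3, negative = 7.
Step 3: Under H0: P(positive) = 0.5, so the number of positives S ~ Bin(10, 0.5).
Step 4: Two-sided exact p-value = sum of Bin(10,0.5) probabilities at or below the observed probability = 0.343750.
Step 5: alpha = 0.05. fail to reject H0.

n_eff = 10, pos = 3, neg = 7, p = 0.343750, fail to reject H0.


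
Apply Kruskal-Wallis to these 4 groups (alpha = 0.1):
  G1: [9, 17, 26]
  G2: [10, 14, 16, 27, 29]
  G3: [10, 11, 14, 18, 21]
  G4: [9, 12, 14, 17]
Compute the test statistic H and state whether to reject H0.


Step 1: Combine all N = 17 observations and assign midranks.
sorted (value, group, rank): (9,G1,1.5), (9,G4,1.5), (10,G2,3.5), (10,G3,3.5), (11,G3,5), (12,G4,6), (14,G2,8), (14,G3,8), (14,G4,8), (16,G2,10), (17,G1,11.5), (17,G4,11.5), (18,G3,13), (21,G3,14), (26,G1,15), (27,G2,16), (29,G2,17)
Step 2: Sum ranks within each group.
R_1 = 28 (n_1 = 3)
R_2 = 54.5 (n_2 = 5)
R_3 = 43.5 (n_3 = 5)
R_4 = 27 (n_4 = 4)
Step 3: H = 12/(N(N+1)) * sum(R_i^2/n_i) - 3(N+1)
     = 12/(17*18) * (28^2/3 + 54.5^2/5 + 43.5^2/5 + 27^2/4) - 3*18
     = 0.039216 * 1416.08 - 54
     = 1.532680.
Step 4: Ties present; correction factor C = 1 - 42/(17^3 - 17) = 0.991422. Corrected H = 1.532680 / 0.991422 = 1.545941.
Step 5: Under H0, H ~ chi^2(3); p-value = 0.671708.
Step 6: alpha = 0.1. fail to reject H0.

H = 1.5459, df = 3, p = 0.671708, fail to reject H0.


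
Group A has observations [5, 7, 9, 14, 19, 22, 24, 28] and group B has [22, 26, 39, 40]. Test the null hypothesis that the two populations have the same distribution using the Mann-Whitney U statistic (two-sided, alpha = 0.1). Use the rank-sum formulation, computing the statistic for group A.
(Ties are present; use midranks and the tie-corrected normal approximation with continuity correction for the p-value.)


Step 1: Combine and sort all 12 observations; assign midranks.
sorted (value, group): (5,X), (7,X), (9,X), (14,X), (19,X), (22,X), (22,Y), (24,X), (26,Y), (28,X), (39,Y), (40,Y)
ranks: 5->1, 7->2, 9->3, 14->4, 19->5, 22->6.5, 22->6.5, 24->8, 26->9, 28->10, 39->11, 40->12
Step 2: Rank sum for X: R1 = 1 + 2 + 3 + 4 + 5 + 6.5 + 8 + 10 = 39.5.
Step 3: U_X = R1 - n1(n1+1)/2 = 39.5 - 8*9/2 = 39.5 - 36 = 3.5.
       U_Y = n1*n2 - U_X = 32 - 3.5 = 28.5.
Step 4: Ties are present, so use the tie-corrected normal approximation (with continuity correction) for the p-value.
Step 5: p-value = 0.041184; compare to alpha = 0.1. reject H0.

U_X = 3.5, p = 0.041184, reject H0 at alpha = 0.1.


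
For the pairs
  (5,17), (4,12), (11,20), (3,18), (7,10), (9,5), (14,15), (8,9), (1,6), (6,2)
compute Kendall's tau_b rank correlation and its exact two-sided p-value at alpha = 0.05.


Step 1: Enumerate the 45 unordered pairs (i,j) with i<j and classify each by sign(x_j-x_i) * sign(y_j-y_i).
  (1,2):dx=-1,dy=-5->C; (1,3):dx=+6,dy=+3->C; (1,4):dx=-2,dy=+1->D; (1,5):dx=+2,dy=-7->D
  (1,6):dx=+4,dy=-12->D; (1,7):dx=+9,dy=-2->D; (1,8):dx=+3,dy=-8->D; (1,9):dx=-4,dy=-11->C
  (1,10):dx=+1,dy=-15->D; (2,3):dx=+7,dy=+8->C; (2,4):dx=-1,dy=+6->D; (2,5):dx=+3,dy=-2->D
  (2,6):dx=+5,dy=-7->D; (2,7):dx=+10,dy=+3->C; (2,8):dx=+4,dy=-3->D; (2,9):dx=-3,dy=-6->C
  (2,10):dx=+2,dy=-10->D; (3,4):dx=-8,dy=-2->C; (3,5):dx=-4,dy=-10->C; (3,6):dx=-2,dy=-15->C
  (3,7):dx=+3,dy=-5->D; (3,8):dx=-3,dy=-11->C; (3,9):dx=-10,dy=-14->C; (3,10):dx=-5,dy=-18->C
  (4,5):dx=+4,dy=-8->D; (4,6):dx=+6,dy=-13->D; (4,7):dx=+11,dy=-3->D; (4,8):dx=+5,dy=-9->D
  (4,9):dx=-2,dy=-12->C; (4,10):dx=+3,dy=-16->D; (5,6):dx=+2,dy=-5->D; (5,7):dx=+7,dy=+5->C
  (5,8):dx=+1,dy=-1->D; (5,9):dx=-6,dy=-4->C; (5,10):dx=-1,dy=-8->C; (6,7):dx=+5,dy=+10->C
  (6,8):dx=-1,dy=+4->D; (6,9):dx=-8,dy=+1->D; (6,10):dx=-3,dy=-3->C; (7,8):dx=-6,dy=-6->C
  (7,9):dx=-13,dy=-9->C; (7,10):dx=-8,dy=-13->C; (8,9):dx=-7,dy=-3->C; (8,10):dx=-2,dy=-7->C
  (9,10):dx=+5,dy=-4->D
Step 2: C = 23, D = 22, total pairs = 45.
Step 3: tau = (C - D)/(n(n-1)/2) = (23 - 22)/45 = 0.022222.
Step 4: Exact two-sided p-value (enumerate n! = 3628800 permutations of y under H0): p = 1.000000.
Step 5: alpha = 0.05. fail to reject H0.

tau_b = 0.0222 (C=23, D=22), p = 1.000000, fail to reject H0.
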